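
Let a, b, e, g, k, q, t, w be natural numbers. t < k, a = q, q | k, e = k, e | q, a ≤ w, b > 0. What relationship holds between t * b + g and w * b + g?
t * b + g < w * b + g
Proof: e = k and e | q, thus k | q. Since q | k, q = k. a = q, so a = k. a ≤ w, so k ≤ w. Since t < k, t < w. Since b > 0, t * b < w * b. Then t * b + g < w * b + g.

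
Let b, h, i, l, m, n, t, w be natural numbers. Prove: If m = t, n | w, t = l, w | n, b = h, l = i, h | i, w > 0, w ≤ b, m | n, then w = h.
b = h and w ≤ b, therefore w ≤ h. From t = l and l = i, t = i. Since n | w and w | n, n = w. From m | n, m | w. m = t, so t | w. Since t = i, i | w. Because h | i, h | w. w > 0, so h ≤ w. w ≤ h, so w = h.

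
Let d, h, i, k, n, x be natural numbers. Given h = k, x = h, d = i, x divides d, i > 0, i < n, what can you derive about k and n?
k < n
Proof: Since d = i and x divides d, x divides i. Since x = h, h divides i. h = k, so k divides i. Since i > 0, k ≤ i. i < n, so k < n.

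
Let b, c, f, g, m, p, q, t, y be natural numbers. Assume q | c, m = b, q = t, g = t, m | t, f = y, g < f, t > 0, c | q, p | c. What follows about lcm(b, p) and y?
lcm(b, p) < y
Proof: m = b and m | t, therefore b | t. c | q and q | c, therefore c = q. q = t, so c = t. Since p | c, p | t. Since b | t, lcm(b, p) | t. Since t > 0, lcm(b, p) ≤ t. f = y and g < f, so g < y. g = t, so t < y. From lcm(b, p) ≤ t, lcm(b, p) < y.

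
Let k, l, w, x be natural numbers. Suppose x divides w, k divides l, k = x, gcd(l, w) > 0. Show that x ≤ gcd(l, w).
k = x and k divides l, therefore x divides l. Because x divides w, x divides gcd(l, w). gcd(l, w) > 0, so x ≤ gcd(l, w).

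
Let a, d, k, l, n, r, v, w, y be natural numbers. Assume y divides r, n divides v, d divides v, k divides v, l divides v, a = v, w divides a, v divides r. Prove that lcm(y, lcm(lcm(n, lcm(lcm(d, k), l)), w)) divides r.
Because d divides v and k divides v, lcm(d, k) divides v. Since l divides v, lcm(lcm(d, k), l) divides v. Because n divides v, lcm(n, lcm(lcm(d, k), l)) divides v. a = v and w divides a, thus w divides v. Since lcm(n, lcm(lcm(d, k), l)) divides v, lcm(lcm(n, lcm(lcm(d, k), l)), w) divides v. Because v divides r, lcm(lcm(n, lcm(lcm(d, k), l)), w) divides r. Since y divides r, lcm(y, lcm(lcm(n, lcm(lcm(d, k), l)), w)) divides r.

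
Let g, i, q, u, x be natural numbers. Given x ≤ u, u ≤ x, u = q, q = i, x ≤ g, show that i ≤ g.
Because x ≤ u and u ≤ x, x = u. u = q, so x = q. Since q = i, x = i. Since x ≤ g, i ≤ g.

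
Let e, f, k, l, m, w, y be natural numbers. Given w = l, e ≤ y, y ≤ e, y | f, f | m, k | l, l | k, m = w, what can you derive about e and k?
e | k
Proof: m = w and w = l, hence m = l. l | k and k | l, thus l = k. m = l, so m = k. Because y ≤ e and e ≤ y, y = e. y | f and f | m, thus y | m. y = e, so e | m. Because m = k, e | k.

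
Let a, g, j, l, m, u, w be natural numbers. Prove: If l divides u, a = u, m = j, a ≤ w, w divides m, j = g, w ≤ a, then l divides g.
w ≤ a and a ≤ w, hence w = a. From a = u, w = u. m = j and w divides m, therefore w divides j. j = g, so w divides g. Since w = u, u divides g. From l divides u, l divides g.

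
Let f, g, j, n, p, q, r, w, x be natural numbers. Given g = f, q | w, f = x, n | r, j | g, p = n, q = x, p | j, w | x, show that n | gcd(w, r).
q = x and q | w, so x | w. Since w | x, x = w. f = x, so f = w. g = f and j | g, so j | f. Since p | j, p | f. f = w, so p | w. Since p = n, n | w. Since n | r, n | gcd(w, r).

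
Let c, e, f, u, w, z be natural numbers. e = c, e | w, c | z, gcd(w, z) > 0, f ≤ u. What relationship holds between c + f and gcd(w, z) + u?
c + f ≤ gcd(w, z) + u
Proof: Since e = c and e | w, c | w. c | z, so c | gcd(w, z). Since gcd(w, z) > 0, c ≤ gcd(w, z). Since f ≤ u, c + f ≤ gcd(w, z) + u.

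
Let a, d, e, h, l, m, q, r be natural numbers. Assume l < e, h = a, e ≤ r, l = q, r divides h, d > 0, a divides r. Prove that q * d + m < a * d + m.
Because h = a and r divides h, r divides a. Since a divides r, r = a. l = q and l < e, hence q < e. e ≤ r, so q < r. r = a, so q < a. From d > 0, by multiplying by a positive, q * d < a * d. Then q * d + m < a * d + m.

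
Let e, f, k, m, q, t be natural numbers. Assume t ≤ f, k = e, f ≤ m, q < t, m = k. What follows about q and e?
q < e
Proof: q < t and t ≤ f, so q < f. m = k and f ≤ m, hence f ≤ k. q < f, so q < k. k = e, so q < e.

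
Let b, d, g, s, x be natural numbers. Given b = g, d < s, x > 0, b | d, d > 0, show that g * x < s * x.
b = g and b | d, hence g | d. Since d > 0, g ≤ d. Since d < s, g < s. Since x > 0, g * x < s * x.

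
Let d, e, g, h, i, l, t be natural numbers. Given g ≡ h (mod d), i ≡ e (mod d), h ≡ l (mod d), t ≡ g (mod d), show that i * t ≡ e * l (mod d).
Since t ≡ g (mod d) and g ≡ h (mod d), t ≡ h (mod d). Since h ≡ l (mod d), t ≡ l (mod d). Because i ≡ e (mod d), i * t ≡ e * l (mod d).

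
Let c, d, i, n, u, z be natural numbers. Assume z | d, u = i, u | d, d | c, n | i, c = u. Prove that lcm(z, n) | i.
c = u and d | c, hence d | u. u | d, so d = u. u = i, so d = i. Because z | d, z | i. Since n | i, lcm(z, n) | i.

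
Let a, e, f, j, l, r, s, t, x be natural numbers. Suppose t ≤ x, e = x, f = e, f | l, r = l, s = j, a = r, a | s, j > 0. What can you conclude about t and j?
t ≤ j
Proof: f = e and f | l, therefore e | l. Since e = x, x | l. From a = r and a | s, r | s. Since s = j, r | j. Because r = l, l | j. Since x | l, x | j. Since j > 0, x ≤ j. Since t ≤ x, t ≤ j.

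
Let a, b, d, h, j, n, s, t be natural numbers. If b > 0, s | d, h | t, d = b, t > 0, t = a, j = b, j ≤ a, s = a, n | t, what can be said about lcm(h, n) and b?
lcm(h, n) ≤ b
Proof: s = a and s | d, so a | d. Since d = b, a | b. b > 0, so a ≤ b. j = b and j ≤ a, hence b ≤ a. Since a ≤ b, a = b. h | t and n | t, thus lcm(h, n) | t. t > 0, so lcm(h, n) ≤ t. Since t = a, lcm(h, n) ≤ a. a = b, so lcm(h, n) ≤ b.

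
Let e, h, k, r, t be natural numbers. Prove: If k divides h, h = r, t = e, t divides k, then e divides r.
t divides k and k divides h, therefore t divides h. Since h = r, t divides r. Because t = e, e divides r.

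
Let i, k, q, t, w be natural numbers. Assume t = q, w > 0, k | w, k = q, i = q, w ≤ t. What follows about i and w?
i = w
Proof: k = q and k | w, thus q | w. Because w > 0, q ≤ w. Because t = q and w ≤ t, w ≤ q. q ≤ w, so q = w. Since i = q, i = w.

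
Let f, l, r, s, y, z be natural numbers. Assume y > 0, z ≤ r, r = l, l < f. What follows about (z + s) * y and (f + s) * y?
(z + s) * y < (f + s) * y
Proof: Because r = l and z ≤ r, z ≤ l. Because l < f, z < f. Then z + s < f + s. Since y > 0, (z + s) * y < (f + s) * y.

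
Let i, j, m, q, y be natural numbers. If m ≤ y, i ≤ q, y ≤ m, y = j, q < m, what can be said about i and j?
i < j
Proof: m ≤ y and y ≤ m, so m = y. y = j, so m = j. i ≤ q and q < m, thus i < m. Because m = j, i < j.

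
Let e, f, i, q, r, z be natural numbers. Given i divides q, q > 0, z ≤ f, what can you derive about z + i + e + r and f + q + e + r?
z + i + e + r ≤ f + q + e + r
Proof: i divides q and q > 0, thus i ≤ q. z ≤ f, so z + i ≤ f + q. Then z + i + e ≤ f + q + e. Then z + i + e + r ≤ f + q + e + r.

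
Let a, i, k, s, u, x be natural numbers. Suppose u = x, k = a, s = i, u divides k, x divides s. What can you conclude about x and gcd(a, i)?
x divides gcd(a, i)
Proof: k = a and u divides k, so u divides a. u = x, so x divides a. s = i and x divides s, so x divides i. Since x divides a, x divides gcd(a, i).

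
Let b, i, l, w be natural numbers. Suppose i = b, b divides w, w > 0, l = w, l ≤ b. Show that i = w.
From b divides w and w > 0, b ≤ w. l = w and l ≤ b, thus w ≤ b. b ≤ w, so b = w. i = b, so i = w.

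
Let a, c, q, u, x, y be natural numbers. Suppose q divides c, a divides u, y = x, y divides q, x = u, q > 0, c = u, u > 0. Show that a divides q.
From y = x and x = u, y = u. y divides q, so u divides q. Since q > 0, u ≤ q. Because c = u and q divides c, q divides u. Since u > 0, q ≤ u. u ≤ q, so u = q. Since a divides u, a divides q.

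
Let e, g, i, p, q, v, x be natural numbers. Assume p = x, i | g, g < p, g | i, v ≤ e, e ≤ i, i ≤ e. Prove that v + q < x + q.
g | i and i | g, thus g = i. i ≤ e and e ≤ i, so i = e. g = i, so g = e. p = x and g < p, therefore g < x. Since g = e, e < x. Since v ≤ e, v < x. Then v + q < x + q.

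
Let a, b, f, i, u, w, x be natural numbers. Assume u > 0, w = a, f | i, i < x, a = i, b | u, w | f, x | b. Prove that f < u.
w = a and a = i, so w = i. Since w | f, i | f. Since f | i, i = f. Because x | b and b | u, x | u. Since u > 0, x ≤ u. i < x, so i < u. i = f, so f < u.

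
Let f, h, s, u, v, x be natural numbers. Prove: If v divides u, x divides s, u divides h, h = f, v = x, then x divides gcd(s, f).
v = x and v divides u, therefore x divides u. h = f and u divides h, hence u divides f. Because x divides u, x divides f. x divides s, so x divides gcd(s, f).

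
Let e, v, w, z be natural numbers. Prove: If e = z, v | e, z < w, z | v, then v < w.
e = z and v | e, therefore v | z. z | v, so z = v. z < w, so v < w.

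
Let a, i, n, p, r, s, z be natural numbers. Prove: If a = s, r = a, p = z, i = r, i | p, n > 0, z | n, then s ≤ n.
r = a and a = s, hence r = s. p = z and i | p, hence i | z. z | n, so i | n. i = r, so r | n. n > 0, so r ≤ n. Since r = s, s ≤ n.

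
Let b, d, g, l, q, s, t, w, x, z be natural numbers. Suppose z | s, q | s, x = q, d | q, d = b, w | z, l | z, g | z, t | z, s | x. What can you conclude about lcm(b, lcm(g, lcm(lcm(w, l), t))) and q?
lcm(b, lcm(g, lcm(lcm(w, l), t))) | q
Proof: Since d = b and d | q, b | q. w | z and l | z, hence lcm(w, l) | z. t | z, so lcm(lcm(w, l), t) | z. Since g | z, lcm(g, lcm(lcm(w, l), t)) | z. x = q and s | x, thus s | q. q | s, so s = q. From z | s, z | q. lcm(g, lcm(lcm(w, l), t)) | z, so lcm(g, lcm(lcm(w, l), t)) | q. b | q, so lcm(b, lcm(g, lcm(lcm(w, l), t))) | q.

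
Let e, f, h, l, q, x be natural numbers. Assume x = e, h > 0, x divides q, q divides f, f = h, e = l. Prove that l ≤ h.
x = e and e = l, so x = l. f = h and q divides f, therefore q divides h. x divides q, so x divides h. Since h > 0, x ≤ h. x = l, so l ≤ h.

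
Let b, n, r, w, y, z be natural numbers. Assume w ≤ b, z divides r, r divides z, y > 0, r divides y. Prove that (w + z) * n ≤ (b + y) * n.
From r divides z and z divides r, r = z. r divides y and y > 0, hence r ≤ y. Since r = z, z ≤ y. Since w ≤ b, w + z ≤ b + y. By multiplying by a non-negative, (w + z) * n ≤ (b + y) * n.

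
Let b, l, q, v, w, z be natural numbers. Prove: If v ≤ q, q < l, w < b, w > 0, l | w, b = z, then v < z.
l | w and w > 0, hence l ≤ w. q < l, so q < w. From w < b, q < b. v ≤ q, so v < b. Since b = z, v < z.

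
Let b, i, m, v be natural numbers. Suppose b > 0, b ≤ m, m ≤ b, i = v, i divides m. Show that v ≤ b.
m ≤ b and b ≤ m, therefore m = b. Since i divides m, i divides b. From b > 0, i ≤ b. Because i = v, v ≤ b.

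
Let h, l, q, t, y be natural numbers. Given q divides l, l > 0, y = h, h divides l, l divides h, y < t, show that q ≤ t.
q divides l and l > 0, so q ≤ l. h divides l and l divides h, so h = l. Since y = h, y = l. Since y < t, l < t. Since q ≤ l, q < t. Then q ≤ t.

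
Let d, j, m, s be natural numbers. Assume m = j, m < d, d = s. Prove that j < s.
Because d = s and m < d, m < s. Since m = j, j < s.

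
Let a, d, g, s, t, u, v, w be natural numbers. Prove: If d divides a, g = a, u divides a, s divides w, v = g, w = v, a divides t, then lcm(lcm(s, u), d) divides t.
Because w = v and v = g, w = g. g = a, so w = a. Since s divides w, s divides a. u divides a, so lcm(s, u) divides a. Since d divides a, lcm(lcm(s, u), d) divides a. a divides t, so lcm(lcm(s, u), d) divides t.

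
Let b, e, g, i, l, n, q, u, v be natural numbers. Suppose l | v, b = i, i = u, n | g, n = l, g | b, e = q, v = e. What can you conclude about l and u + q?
l | u + q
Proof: Since b = i and g | b, g | i. From n | g, n | i. Since i = u, n | u. n = l, so l | u. v = e and e = q, thus v = q. Since l | v, l | q. Because l | u, l | u + q.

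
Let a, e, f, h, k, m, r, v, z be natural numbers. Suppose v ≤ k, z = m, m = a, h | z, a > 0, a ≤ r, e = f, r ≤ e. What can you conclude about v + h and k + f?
v + h ≤ k + f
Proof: z = m and m = a, therefore z = a. Since h | z, h | a. a > 0, so h ≤ a. a ≤ r, so h ≤ r. e = f and r ≤ e, therefore r ≤ f. h ≤ r, so h ≤ f. Since v ≤ k, v + h ≤ k + f.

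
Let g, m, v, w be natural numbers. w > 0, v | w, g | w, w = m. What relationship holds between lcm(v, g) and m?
lcm(v, g) ≤ m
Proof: v | w and g | w, therefore lcm(v, g) | w. Because w > 0, lcm(v, g) ≤ w. From w = m, lcm(v, g) ≤ m.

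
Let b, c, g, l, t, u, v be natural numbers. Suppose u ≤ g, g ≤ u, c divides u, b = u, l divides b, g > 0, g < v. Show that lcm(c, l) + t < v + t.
u ≤ g and g ≤ u, therefore u = g. b = u and l divides b, therefore l divides u. From c divides u, lcm(c, l) divides u. u = g, so lcm(c, l) divides g. From g > 0, lcm(c, l) ≤ g. g < v, so lcm(c, l) < v. Then lcm(c, l) + t < v + t.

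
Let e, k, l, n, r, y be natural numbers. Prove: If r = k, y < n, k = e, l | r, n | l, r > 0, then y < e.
n | l and l | r, therefore n | r. r > 0, so n ≤ r. Since r = k, n ≤ k. Since y < n, y < k. Since k = e, y < e.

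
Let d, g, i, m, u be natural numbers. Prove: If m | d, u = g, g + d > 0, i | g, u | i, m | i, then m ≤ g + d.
u = g and u | i, so g | i. Since i | g, i = g. Since m | i, m | g. Since m | d, m | g + d. g + d > 0, so m ≤ g + d.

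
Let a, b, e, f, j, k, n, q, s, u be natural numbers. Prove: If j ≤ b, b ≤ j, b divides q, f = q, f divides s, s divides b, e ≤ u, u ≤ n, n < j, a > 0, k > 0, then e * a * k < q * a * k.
Since j ≤ b and b ≤ j, j = b. f = q and f divides s, therefore q divides s. s divides b, so q divides b. b divides q, so b = q. Since j = b, j = q. e ≤ u and u ≤ n, so e ≤ n. Since n < j, e < j. Since j = q, e < q. Combining with a > 0, by multiplying by a positive, e * a < q * a. From k > 0, by multiplying by a positive, e * a * k < q * a * k.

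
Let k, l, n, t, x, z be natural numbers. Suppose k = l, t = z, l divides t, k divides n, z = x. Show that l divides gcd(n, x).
k = l and k divides n, hence l divides n. From t = z and l divides t, l divides z. z = x, so l divides x. Since l divides n, l divides gcd(n, x).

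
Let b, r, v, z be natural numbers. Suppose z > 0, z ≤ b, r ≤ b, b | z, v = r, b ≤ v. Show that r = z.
From v = r and b ≤ v, b ≤ r. Since r ≤ b, r = b. b | z and z > 0, therefore b ≤ z. Since z ≤ b, b = z. Since r = b, r = z.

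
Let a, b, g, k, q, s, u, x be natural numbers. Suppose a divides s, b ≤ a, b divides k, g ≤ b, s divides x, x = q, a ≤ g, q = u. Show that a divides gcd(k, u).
Because a ≤ g and g ≤ b, a ≤ b. b ≤ a, so b = a. b divides k, so a divides k. a divides s and s divides x, hence a divides x. x = q, so a divides q. q = u, so a divides u. Since a divides k, a divides gcd(k, u).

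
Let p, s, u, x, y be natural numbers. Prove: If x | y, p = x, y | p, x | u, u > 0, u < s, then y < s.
Because p = x and y | p, y | x. From x | y, x = y. Since x | u and u > 0, x ≤ u. Since x = y, y ≤ u. u < s, so y < s.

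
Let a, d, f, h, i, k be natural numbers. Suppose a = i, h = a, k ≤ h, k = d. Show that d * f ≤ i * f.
h = a and a = i, so h = i. k ≤ h, so k ≤ i. Since k = d, d ≤ i. Then d * f ≤ i * f.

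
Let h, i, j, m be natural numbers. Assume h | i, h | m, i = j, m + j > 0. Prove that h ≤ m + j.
From i = j and h | i, h | j. h | m, so h | m + j. From m + j > 0, h ≤ m + j.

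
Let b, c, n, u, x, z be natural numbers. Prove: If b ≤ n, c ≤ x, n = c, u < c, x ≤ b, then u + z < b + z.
From c ≤ x and x ≤ b, c ≤ b. Because n = c and b ≤ n, b ≤ c. Since c ≤ b, c = b. u < c, so u < b. Then u + z < b + z.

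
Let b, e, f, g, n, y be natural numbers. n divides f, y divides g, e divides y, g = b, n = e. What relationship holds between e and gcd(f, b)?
e divides gcd(f, b)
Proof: n = e and n divides f, so e divides f. g = b and y divides g, hence y divides b. e divides y, so e divides b. Since e divides f, e divides gcd(f, b).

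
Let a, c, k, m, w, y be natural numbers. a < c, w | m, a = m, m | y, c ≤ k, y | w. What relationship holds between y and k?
y < k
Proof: y | w and w | m, so y | m. Since m | y, m = y. Since a = m, a = y. Since a < c, y < c. Since c ≤ k, y < k.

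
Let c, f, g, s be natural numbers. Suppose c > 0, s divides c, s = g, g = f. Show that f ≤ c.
From s = g and s divides c, g divides c. Since c > 0, g ≤ c. g = f, so f ≤ c.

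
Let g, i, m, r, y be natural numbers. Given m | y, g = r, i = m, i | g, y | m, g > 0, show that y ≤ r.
m | y and y | m, so m = y. Since i = m, i = y. Because i | g and g > 0, i ≤ g. g = r, so i ≤ r. i = y, so y ≤ r.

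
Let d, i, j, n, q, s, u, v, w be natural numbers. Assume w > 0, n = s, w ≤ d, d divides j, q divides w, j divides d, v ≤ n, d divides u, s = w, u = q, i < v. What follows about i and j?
i < j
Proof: u = q and d divides u, so d divides q. Because q divides w, d divides w. From w > 0, d ≤ w. w ≤ d, so w = d. d divides j and j divides d, thus d = j. Since w = d, w = j. From n = s and s = w, n = w. i < v and v ≤ n, hence i < n. n = w, so i < w. w = j, so i < j.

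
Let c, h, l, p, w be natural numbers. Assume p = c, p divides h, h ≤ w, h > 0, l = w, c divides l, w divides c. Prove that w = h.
l = w and c divides l, thus c divides w. w divides c, so c = w. p = c and p divides h, so c divides h. Since c = w, w divides h. Because h > 0, w ≤ h. Since h ≤ w, w = h.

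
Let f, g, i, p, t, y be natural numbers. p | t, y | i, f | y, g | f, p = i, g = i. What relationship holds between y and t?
y | t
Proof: g = i and g | f, therefore i | f. Because f | y, i | y. y | i, so i = y. p = i, so p = y. p | t, so y | t.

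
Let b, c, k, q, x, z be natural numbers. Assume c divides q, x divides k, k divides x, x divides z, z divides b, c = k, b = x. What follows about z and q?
z divides q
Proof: k divides x and x divides k, thus k = x. b = x and z divides b, so z divides x. Because x divides z, x = z. k = x, so k = z. Because c = k and c divides q, k divides q. Since k = z, z divides q.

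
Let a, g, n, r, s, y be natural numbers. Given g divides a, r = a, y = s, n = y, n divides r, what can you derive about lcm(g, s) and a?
lcm(g, s) divides a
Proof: n = y and n divides r, thus y divides r. Since r = a, y divides a. Since y = s, s divides a. Since g divides a, lcm(g, s) divides a.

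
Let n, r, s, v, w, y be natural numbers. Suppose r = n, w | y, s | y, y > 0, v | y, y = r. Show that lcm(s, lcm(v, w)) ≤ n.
y = r and r = n, so y = n. Since v | y and w | y, lcm(v, w) | y. s | y, so lcm(s, lcm(v, w)) | y. Since y > 0, lcm(s, lcm(v, w)) ≤ y. y = n, so lcm(s, lcm(v, w)) ≤ n.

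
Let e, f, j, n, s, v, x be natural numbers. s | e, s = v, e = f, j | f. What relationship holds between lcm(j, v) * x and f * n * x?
lcm(j, v) * x | f * n * x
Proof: s = v and s | e, therefore v | e. Since e = f, v | f. j | f, so lcm(j, v) | f. Then lcm(j, v) | f * n. Then lcm(j, v) * x | f * n * x.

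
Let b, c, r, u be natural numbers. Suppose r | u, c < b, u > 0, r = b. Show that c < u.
r = b and r | u, so b | u. u > 0, so b ≤ u. c < b, so c < u.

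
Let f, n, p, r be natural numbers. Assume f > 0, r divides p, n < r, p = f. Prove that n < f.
p = f and r divides p, thus r divides f. Since f > 0, r ≤ f. Since n < r, n < f.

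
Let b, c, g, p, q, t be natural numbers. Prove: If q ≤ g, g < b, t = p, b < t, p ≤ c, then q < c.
q ≤ g and g < b, so q < b. Because t = p and b < t, b < p. Since p ≤ c, b < c. q < b, so q < c.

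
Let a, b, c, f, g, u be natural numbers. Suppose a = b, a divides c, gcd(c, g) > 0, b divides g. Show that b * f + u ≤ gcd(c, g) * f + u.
a = b and a divides c, hence b divides c. b divides g, so b divides gcd(c, g). Since gcd(c, g) > 0, b ≤ gcd(c, g). By multiplying by a non-negative, b * f ≤ gcd(c, g) * f. Then b * f + u ≤ gcd(c, g) * f + u.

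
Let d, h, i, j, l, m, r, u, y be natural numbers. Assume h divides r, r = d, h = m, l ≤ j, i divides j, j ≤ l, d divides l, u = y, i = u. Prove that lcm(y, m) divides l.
From i = u and u = y, i = y. j ≤ l and l ≤ j, therefore j = l. Since i divides j, i divides l. i = y, so y divides l. r = d and h divides r, hence h divides d. Because d divides l, h divides l. h = m, so m divides l. Since y divides l, lcm(y, m) divides l.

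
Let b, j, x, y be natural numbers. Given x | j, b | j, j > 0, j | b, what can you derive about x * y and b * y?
x * y ≤ b * y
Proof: j | b and b | j, thus j = b. x | j and j > 0, therefore x ≤ j. j = b, so x ≤ b. Then x * y ≤ b * y.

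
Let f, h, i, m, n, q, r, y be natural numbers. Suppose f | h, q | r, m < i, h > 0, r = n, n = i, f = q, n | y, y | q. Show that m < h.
r = n and q | r, therefore q | n. n | y and y | q, hence n | q. Because q | n, q = n. From n = i, q = i. From f = q and f | h, q | h. Since q = i, i | h. h > 0, so i ≤ h. Since m < i, m < h.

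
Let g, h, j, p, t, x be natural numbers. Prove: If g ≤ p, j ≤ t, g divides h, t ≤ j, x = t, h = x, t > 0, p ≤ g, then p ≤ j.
t ≤ j and j ≤ t, hence t = j. g ≤ p and p ≤ g, so g = p. From h = x and x = t, h = t. Since g divides h, g divides t. Since t > 0, g ≤ t. Because g = p, p ≤ t. t = j, so p ≤ j.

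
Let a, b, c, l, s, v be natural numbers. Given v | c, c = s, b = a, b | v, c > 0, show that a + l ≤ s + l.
Because b | v and v | c, b | c. Since c > 0, b ≤ c. c = s, so b ≤ s. Since b = a, a ≤ s. Then a + l ≤ s + l.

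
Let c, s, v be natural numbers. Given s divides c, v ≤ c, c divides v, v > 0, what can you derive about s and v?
s divides v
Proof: Since c divides v and v > 0, c ≤ v. v ≤ c, so c = v. s divides c, so s divides v.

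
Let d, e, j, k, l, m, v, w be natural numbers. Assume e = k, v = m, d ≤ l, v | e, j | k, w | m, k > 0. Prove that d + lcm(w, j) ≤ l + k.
v = m and v | e, hence m | e. e = k, so m | k. w | m, so w | k. Since j | k, lcm(w, j) | k. Since k > 0, lcm(w, j) ≤ k. Since d ≤ l, d + lcm(w, j) ≤ l + k.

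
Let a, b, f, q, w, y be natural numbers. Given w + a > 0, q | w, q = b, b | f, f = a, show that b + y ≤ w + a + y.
q = b and q | w, thus b | w. Since f = a and b | f, b | a. b | w, so b | w + a. w + a > 0, so b ≤ w + a. Then b + y ≤ w + a + y.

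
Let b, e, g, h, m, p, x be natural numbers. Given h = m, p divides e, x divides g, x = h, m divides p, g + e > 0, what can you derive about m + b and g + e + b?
m + b ≤ g + e + b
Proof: x = h and h = m, thus x = m. x divides g, so m divides g. Since m divides p and p divides e, m divides e. From m divides g, m divides g + e. g + e > 0, so m ≤ g + e. Then m + b ≤ g + e + b.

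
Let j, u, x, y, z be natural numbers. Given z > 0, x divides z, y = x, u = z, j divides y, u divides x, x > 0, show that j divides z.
Because x divides z and z > 0, x ≤ z. u = z and u divides x, so z divides x. Because x > 0, z ≤ x. x ≤ z, so x = z. Since y = x, y = z. j divides y, so j divides z.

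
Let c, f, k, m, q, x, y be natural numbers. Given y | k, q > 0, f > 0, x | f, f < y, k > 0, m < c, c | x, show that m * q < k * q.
c | x and x | f, therefore c | f. Since f > 0, c ≤ f. f < y, so c < y. m < c, so m < y. Since y | k and k > 0, y ≤ k. Since m < y, m < k. From q > 0, m * q < k * q.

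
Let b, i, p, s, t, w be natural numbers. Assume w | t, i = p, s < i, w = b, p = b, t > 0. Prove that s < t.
i = p and p = b, therefore i = b. Because s < i, s < b. w = b and w | t, thus b | t. t > 0, so b ≤ t. s < b, so s < t.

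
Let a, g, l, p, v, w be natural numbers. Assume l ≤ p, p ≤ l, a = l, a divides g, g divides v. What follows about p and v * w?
p divides v * w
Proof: Because l ≤ p and p ≤ l, l = p. Since a = l and a divides g, l divides g. Because g divides v, l divides v. Since l = p, p divides v. Then p divides v * w.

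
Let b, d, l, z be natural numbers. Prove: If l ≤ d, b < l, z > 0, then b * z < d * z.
b < l and l ≤ d, hence b < d. Since z > 0, b * z < d * z.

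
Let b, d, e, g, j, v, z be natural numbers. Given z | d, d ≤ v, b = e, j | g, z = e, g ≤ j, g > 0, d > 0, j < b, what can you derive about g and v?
g < v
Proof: j | g and g > 0, thus j ≤ g. Since g ≤ j, j = g. From b = e and j < b, j < e. Because z = e and z | d, e | d. Since d > 0, e ≤ d. Since d ≤ v, e ≤ v. Since j < e, j < v. Because j = g, g < v.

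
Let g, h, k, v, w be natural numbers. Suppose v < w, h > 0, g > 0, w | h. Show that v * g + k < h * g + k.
Because w | h and h > 0, w ≤ h. From v < w, v < h. g > 0, so v * g < h * g. Then v * g + k < h * g + k.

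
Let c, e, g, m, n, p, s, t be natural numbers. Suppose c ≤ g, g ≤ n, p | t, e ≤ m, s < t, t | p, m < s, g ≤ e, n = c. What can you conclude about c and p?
c < p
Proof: t | p and p | t, hence t = p. n = c and g ≤ n, thus g ≤ c. c ≤ g, so g = c. Since g ≤ e and e ≤ m, g ≤ m. g = c, so c ≤ m. m < s and s < t, thus m < t. Since c ≤ m, c < t. Since t = p, c < p.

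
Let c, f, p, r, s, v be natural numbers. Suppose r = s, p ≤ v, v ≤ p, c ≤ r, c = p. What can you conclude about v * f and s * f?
v * f ≤ s * f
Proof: Because p ≤ v and v ≤ p, p = v. From c = p, c = v. r = s and c ≤ r, hence c ≤ s. Since c = v, v ≤ s. Then v * f ≤ s * f.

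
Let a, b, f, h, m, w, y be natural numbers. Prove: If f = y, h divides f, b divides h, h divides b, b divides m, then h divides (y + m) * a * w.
Since f = y and h divides f, h divides y. b divides h and h divides b, hence b = h. b divides m, so h divides m. Since h divides y, h divides y + m. Then h divides (y + m) * a. Then h divides (y + m) * a * w.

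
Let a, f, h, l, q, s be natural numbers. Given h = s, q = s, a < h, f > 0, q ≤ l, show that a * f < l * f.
From h = s and a < h, a < s. Because q = s and q ≤ l, s ≤ l. Since a < s, a < l. Using f > 0, by multiplying by a positive, a * f < l * f.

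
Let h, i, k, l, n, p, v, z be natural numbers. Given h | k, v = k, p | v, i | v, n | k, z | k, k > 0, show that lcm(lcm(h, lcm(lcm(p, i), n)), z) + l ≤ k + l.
p | v and i | v, so lcm(p, i) | v. Since v = k, lcm(p, i) | k. Since n | k, lcm(lcm(p, i), n) | k. From h | k, lcm(h, lcm(lcm(p, i), n)) | k. Since z | k, lcm(lcm(h, lcm(lcm(p, i), n)), z) | k. Since k > 0, lcm(lcm(h, lcm(lcm(p, i), n)), z) ≤ k. Then lcm(lcm(h, lcm(lcm(p, i), n)), z) + l ≤ k + l.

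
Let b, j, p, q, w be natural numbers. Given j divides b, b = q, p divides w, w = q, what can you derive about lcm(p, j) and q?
lcm(p, j) divides q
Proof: w = q and p divides w, hence p divides q. Because b = q and j divides b, j divides q. p divides q, so lcm(p, j) divides q.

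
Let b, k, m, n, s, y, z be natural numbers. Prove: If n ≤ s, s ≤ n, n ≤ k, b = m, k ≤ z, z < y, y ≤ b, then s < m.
n ≤ s and s ≤ n, thus n = s. Since z < y and y ≤ b, z < b. Since k ≤ z, k < b. From b = m, k < m. n ≤ k, so n < m. Since n = s, s < m.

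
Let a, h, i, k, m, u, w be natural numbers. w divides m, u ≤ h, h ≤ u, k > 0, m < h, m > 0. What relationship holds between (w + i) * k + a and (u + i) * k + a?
(w + i) * k + a < (u + i) * k + a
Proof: w divides m and m > 0, hence w ≤ m. Because h ≤ u and u ≤ h, h = u. m < h, so m < u. Since w ≤ m, w < u. Then w + i < u + i. Combining with k > 0, by multiplying by a positive, (w + i) * k < (u + i) * k. Then (w + i) * k + a < (u + i) * k + a.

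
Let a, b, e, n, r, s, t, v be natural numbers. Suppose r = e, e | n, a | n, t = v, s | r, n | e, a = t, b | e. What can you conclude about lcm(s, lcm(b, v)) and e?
lcm(s, lcm(b, v)) | e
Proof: From r = e and s | r, s | e. a = t and t = v, so a = v. n | e and e | n, so n = e. Since a | n, a | e. a = v, so v | e. Because b | e, lcm(b, v) | e. s | e, so lcm(s, lcm(b, v)) | e.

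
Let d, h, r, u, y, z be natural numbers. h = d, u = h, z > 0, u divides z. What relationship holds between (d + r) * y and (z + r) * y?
(d + r) * y ≤ (z + r) * y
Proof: u = h and u divides z, thus h divides z. Since z > 0, h ≤ z. From h = d, d ≤ z. Then d + r ≤ z + r. By multiplying by a non-negative, (d + r) * y ≤ (z + r) * y.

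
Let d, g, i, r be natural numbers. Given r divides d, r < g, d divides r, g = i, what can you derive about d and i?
d < i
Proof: Because r divides d and d divides r, r = d. Because g = i and r < g, r < i. r = d, so d < i.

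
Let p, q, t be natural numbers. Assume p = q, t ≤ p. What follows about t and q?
t ≤ q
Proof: p = q and t ≤ p. By substitution, t ≤ q.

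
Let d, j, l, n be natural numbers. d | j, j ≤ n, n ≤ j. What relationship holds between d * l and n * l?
d * l | n * l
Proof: Because j ≤ n and n ≤ j, j = n. Since d | j, d | n. Then d * l | n * l.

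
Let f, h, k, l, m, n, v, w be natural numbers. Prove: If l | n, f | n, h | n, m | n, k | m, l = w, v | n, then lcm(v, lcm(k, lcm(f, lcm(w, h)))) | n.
Because k | m and m | n, k | n. l = w and l | n, so w | n. From h | n, lcm(w, h) | n. f | n, so lcm(f, lcm(w, h)) | n. Since k | n, lcm(k, lcm(f, lcm(w, h))) | n. v | n, so lcm(v, lcm(k, lcm(f, lcm(w, h)))) | n.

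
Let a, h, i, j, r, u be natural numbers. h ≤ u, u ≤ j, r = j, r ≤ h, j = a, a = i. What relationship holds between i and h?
i = h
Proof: h ≤ u and u ≤ j, hence h ≤ j. r = j and r ≤ h, thus j ≤ h. From h ≤ j, h = j. j = a, so h = a. Since a = i, h = i. Then i = h.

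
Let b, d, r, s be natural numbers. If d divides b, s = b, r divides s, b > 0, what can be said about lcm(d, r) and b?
lcm(d, r) ≤ b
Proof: s = b and r divides s, therefore r divides b. Since d divides b, lcm(d, r) divides b. Since b > 0, lcm(d, r) ≤ b.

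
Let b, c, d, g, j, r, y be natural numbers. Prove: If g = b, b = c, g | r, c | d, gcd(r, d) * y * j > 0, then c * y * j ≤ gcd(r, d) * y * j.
g = b and b = c, so g = c. Since g | r, c | r. From c | d, c | gcd(r, d). Then c * y | gcd(r, d) * y. Then c * y * j | gcd(r, d) * y * j. Since gcd(r, d) * y * j > 0, c * y * j ≤ gcd(r, d) * y * j.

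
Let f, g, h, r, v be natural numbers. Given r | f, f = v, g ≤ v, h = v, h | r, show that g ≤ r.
Because h = v and h | r, v | r. From f = v and r | f, r | v. Since v | r, v = r. Since g ≤ v, g ≤ r.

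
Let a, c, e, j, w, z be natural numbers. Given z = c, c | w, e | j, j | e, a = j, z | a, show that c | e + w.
j | e and e | j, thus j = e. a = j, so a = e. Because z = c and z | a, c | a. a = e, so c | e. c | w, so c | e + w.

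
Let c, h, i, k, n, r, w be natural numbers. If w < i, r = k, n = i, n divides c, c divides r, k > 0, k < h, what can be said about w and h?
w < h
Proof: n divides c and c divides r, thus n divides r. Since n = i, i divides r. Since r = k, i divides k. From k > 0, i ≤ k. k < h, so i < h. w < i, so w < h.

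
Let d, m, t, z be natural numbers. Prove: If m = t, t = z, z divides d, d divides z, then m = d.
m = t and t = z, thus m = z. Since z divides d and d divides z, z = d. Because m = z, m = d.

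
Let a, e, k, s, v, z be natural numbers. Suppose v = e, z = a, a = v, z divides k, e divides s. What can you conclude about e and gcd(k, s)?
e divides gcd(k, s)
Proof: Because z = a and a = v, z = v. z divides k, so v divides k. v = e, so e divides k. Because e divides s, e divides gcd(k, s).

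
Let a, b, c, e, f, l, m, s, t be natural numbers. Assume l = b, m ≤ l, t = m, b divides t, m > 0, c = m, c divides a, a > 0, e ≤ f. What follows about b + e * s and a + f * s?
b + e * s ≤ a + f * s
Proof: Since l = b and m ≤ l, m ≤ b. Since t = m and b divides t, b divides m. From m > 0, b ≤ m. Since m ≤ b, m = b. Since c = m and c divides a, m divides a. Since a > 0, m ≤ a. Since m = b, b ≤ a. From e ≤ f, by multiplying by a non-negative, e * s ≤ f * s. b ≤ a, so b + e * s ≤ a + f * s.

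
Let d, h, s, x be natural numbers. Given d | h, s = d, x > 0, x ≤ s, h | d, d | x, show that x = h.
s = d and x ≤ s, so x ≤ d. d | x and x > 0, so d ≤ x. Because x ≤ d, x = d. d | h and h | d, hence d = h. x = d, so x = h.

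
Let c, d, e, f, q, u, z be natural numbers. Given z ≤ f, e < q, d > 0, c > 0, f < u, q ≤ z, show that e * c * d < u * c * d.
Since e < q and q ≤ z, e < z. z ≤ f and f < u, hence z < u. Since e < z, e < u. Since c > 0, e * c < u * c. d > 0, so e * c * d < u * c * d.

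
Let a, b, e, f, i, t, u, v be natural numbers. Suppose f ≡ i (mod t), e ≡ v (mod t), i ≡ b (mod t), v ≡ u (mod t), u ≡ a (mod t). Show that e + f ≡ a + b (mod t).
e ≡ v (mod t) and v ≡ u (mod t), so e ≡ u (mod t). Since u ≡ a (mod t), e ≡ a (mod t). Because f ≡ i (mod t) and i ≡ b (mod t), f ≡ b (mod t). e ≡ a (mod t), so e + f ≡ a + b (mod t).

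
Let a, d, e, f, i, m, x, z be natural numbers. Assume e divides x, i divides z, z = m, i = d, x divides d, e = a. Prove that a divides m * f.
i = d and i divides z, thus d divides z. Since x divides d, x divides z. Since z = m, x divides m. Since e divides x, e divides m. e = a, so a divides m. Then a divides m * f.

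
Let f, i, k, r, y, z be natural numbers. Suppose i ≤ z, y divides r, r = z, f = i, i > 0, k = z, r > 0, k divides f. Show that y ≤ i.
f = i and k divides f, therefore k divides i. Since i > 0, k ≤ i. Since k = z, z ≤ i. Since i ≤ z, z = i. Because r = z, r = i. y divides r and r > 0, thus y ≤ r. r = i, so y ≤ i.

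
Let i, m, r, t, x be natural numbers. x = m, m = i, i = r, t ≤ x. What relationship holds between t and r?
t ≤ r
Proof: x = m and m = i, so x = i. i = r, so x = r. t ≤ x, so t ≤ r.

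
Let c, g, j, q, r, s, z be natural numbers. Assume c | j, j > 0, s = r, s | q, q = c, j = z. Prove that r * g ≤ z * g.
q = c and s | q, therefore s | c. Since c | j, s | j. Since s = r, r | j. j > 0, so r ≤ j. Since j = z, r ≤ z. Then r * g ≤ z * g.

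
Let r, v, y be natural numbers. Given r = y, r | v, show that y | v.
r = y and r | v. By substitution, y | v.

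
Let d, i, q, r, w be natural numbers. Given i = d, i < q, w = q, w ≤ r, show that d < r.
i = d and i < q, so d < q. Because w = q and w ≤ r, q ≤ r. d < q, so d < r.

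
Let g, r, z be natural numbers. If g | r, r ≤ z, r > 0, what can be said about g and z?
g ≤ z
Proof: g | r and r > 0, so g ≤ r. Because r ≤ z, g ≤ z.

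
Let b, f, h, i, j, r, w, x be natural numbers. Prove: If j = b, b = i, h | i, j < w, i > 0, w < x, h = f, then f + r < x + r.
h | i and i > 0, thus h ≤ i. Because h = f, f ≤ i. From j = b and b = i, j = i. j < w and w < x, thus j < x. Since j = i, i < x. f ≤ i, so f < x. Then f + r < x + r.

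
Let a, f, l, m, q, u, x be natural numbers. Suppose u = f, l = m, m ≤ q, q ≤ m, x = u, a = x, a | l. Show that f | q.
m ≤ q and q ≤ m, hence m = q. l = m, so l = q. a = x and a | l, hence x | l. x = u, so u | l. l = q, so u | q. u = f, so f | q.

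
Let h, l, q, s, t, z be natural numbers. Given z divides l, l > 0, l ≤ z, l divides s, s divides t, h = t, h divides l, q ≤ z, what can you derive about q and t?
q ≤ t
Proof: From z divides l and l > 0, z ≤ l. Since l ≤ z, z = l. l divides s and s divides t, so l divides t. h = t and h divides l, hence t divides l. Since l divides t, l = t. Since z = l, z = t. q ≤ z, so q ≤ t.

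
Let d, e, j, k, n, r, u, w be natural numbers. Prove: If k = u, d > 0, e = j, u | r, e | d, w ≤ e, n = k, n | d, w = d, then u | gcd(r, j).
w = d and w ≤ e, hence d ≤ e. e | d and d > 0, so e ≤ d. d ≤ e, so d = e. Since n | d, n | e. e = j, so n | j. Since n = k, k | j. Since k = u, u | j. Since u | r, u | gcd(r, j).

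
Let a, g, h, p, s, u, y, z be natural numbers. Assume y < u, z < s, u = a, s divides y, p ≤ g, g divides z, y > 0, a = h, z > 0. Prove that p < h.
u = a and a = h, so u = h. Because g divides z and z > 0, g ≤ z. p ≤ g, so p ≤ z. Since z < s, p < s. s divides y and y > 0, thus s ≤ y. p < s, so p < y. y < u, so p < u. From u = h, p < h.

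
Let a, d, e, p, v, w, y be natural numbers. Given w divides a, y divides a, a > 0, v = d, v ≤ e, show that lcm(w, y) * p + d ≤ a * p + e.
w divides a and y divides a, therefore lcm(w, y) divides a. a > 0, so lcm(w, y) ≤ a. By multiplying by a non-negative, lcm(w, y) * p ≤ a * p. v = d and v ≤ e, so d ≤ e. lcm(w, y) * p ≤ a * p, so lcm(w, y) * p + d ≤ a * p + e.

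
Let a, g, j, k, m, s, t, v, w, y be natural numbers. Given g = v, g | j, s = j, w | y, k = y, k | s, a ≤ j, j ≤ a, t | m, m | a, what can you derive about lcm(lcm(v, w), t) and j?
lcm(lcm(v, w), t) | j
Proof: g = v and g | j, hence v | j. k = y and k | s, hence y | s. Because w | y, w | s. From s = j, w | j. Since v | j, lcm(v, w) | j. a ≤ j and j ≤ a, so a = j. Because t | m and m | a, t | a. a = j, so t | j. Since lcm(v, w) | j, lcm(lcm(v, w), t) | j.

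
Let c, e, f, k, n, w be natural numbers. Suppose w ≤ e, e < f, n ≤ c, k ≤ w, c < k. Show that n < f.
n ≤ c and c < k, hence n < k. k ≤ w, so n < w. w ≤ e and e < f, thus w < f. Since n < w, n < f.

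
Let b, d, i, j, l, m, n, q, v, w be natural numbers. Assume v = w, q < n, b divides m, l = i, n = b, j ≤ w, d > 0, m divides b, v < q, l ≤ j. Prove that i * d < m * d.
b divides m and m divides b, therefore b = m. v = w and v < q, thus w < q. Since q < n, w < n. Since j ≤ w, j < n. l ≤ j, so l < n. n = b, so l < b. Since l = i, i < b. Since b = m, i < m. Combining with d > 0, by multiplying by a positive, i * d < m * d.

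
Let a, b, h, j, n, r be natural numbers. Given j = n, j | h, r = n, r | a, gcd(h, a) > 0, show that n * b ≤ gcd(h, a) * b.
j = n and j | h, therefore n | h. Because r = n and r | a, n | a. n | h, so n | gcd(h, a). Since gcd(h, a) > 0, n ≤ gcd(h, a). Then n * b ≤ gcd(h, a) * b.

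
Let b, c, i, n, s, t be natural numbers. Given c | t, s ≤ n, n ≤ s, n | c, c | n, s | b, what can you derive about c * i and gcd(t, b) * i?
c * i | gcd(t, b) * i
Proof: s ≤ n and n ≤ s, so s = n. Because n | c and c | n, n = c. Since s = n, s = c. Since s | b, c | b. Because c | t, c | gcd(t, b). Then c * i | gcd(t, b) * i.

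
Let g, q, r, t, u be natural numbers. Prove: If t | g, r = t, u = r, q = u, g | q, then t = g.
From u = r and r = t, u = t. q = u and g | q, so g | u. Since u = t, g | t. t | g, so t = g.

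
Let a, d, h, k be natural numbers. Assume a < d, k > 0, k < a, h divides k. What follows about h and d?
h < d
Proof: Since h divides k and k > 0, h ≤ k. Since k < a, h < a. From a < d, h < d.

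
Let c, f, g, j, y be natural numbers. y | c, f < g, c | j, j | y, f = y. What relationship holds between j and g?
j < g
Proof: y | c and c | j, thus y | j. Since j | y, y = j. Since f = y, f = j. f < g, so j < g.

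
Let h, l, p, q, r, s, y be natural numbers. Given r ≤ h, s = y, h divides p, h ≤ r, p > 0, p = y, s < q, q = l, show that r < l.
h ≤ r and r ≤ h, hence h = r. h divides p and p > 0, thus h ≤ p. Since p = y, h ≤ y. h = r, so r ≤ y. Since q = l and s < q, s < l. Since s = y, y < l. r ≤ y, so r < l.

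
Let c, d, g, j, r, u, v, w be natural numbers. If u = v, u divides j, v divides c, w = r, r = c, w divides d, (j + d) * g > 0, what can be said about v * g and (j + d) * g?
v * g ≤ (j + d) * g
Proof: Since u = v and u divides j, v divides j. Since w = r and r = c, w = c. Since w divides d, c divides d. v divides c, so v divides d. Since v divides j, v divides j + d. Then v * g divides (j + d) * g. Since (j + d) * g > 0, v * g ≤ (j + d) * g.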